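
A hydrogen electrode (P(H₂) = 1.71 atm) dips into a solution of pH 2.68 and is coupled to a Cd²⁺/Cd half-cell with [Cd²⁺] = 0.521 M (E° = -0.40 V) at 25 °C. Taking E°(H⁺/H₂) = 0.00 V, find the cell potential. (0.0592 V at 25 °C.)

0.24 V

The hydrogen couple is the cathode, so E°_cell = 0.40 V; n = 2.
[H⁺] = 10^(−2.68) = 0.0021 M, and Q = [Cd²⁺]·P(H₂) / [H⁺]^2 = 2.04 × 10^5.
E = E° − (0.0592/2) log Q = 0.40 − (0.0592/2)(5.310) = 0.243 V.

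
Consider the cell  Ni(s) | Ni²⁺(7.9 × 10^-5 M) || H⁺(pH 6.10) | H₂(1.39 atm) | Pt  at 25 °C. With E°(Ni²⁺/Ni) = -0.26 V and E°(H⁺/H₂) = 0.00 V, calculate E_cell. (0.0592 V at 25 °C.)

0.016 V

The hydrogen couple is the cathode, so E°_cell = 0.26 V; n = 2.
[H⁺] = 10^(−6.10) = 7.9 × 10^-7 M, and Q = [Ni²⁺]·P(H₂) / [H⁺]^2 = 1.74 × 10^8.
E = E° − (0.0592/2) log Q = 0.26 − (0.0592/2)(8.241) = 0.016 V.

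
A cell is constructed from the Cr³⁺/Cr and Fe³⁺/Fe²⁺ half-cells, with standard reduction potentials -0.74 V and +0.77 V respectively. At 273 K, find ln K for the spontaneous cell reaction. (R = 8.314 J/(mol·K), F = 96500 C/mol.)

ln K = 192.6

E°_cell = +0.77 − (-0.74) = 1.51 V, with n = 3 electrons transferred.
At equilibrium E = 0, so the Nernst equation gives ln K = nFE°/RT = (3)(96500)(1.51)/((8.314)(273)) = 192.60.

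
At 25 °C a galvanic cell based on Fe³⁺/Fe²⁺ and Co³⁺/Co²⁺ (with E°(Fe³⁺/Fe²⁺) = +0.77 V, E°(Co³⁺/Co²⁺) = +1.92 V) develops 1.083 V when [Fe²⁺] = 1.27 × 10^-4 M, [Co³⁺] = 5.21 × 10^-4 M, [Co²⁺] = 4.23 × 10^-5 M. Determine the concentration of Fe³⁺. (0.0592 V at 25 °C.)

From the Nernst equation, log Q = n(E° − E)/0.0592 = 1(1.15 − 1.083)/0.0592 = 1.132, so Q = 13.5.
With Q = [Fe³⁺]·[Co²⁺]/([Fe²⁺]·[Co³⁺]) and the known concentrations, [Fe³⁺] in the numerator gives [Fe³⁺] = 0.021 M.

0.021 M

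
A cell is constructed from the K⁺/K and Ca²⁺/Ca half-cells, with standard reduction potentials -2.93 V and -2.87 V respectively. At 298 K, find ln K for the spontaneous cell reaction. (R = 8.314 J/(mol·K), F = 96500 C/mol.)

ln K = 4.7

E°_cell = -2.87 − (-2.93) = 0.06 V, with n = 2 electrons transferred.
At equilibrium E = 0, so the Nernst equation gives ln K = nFE°/RT = (2)(96500)(0.06)/((8.314)(298)) = 4.67.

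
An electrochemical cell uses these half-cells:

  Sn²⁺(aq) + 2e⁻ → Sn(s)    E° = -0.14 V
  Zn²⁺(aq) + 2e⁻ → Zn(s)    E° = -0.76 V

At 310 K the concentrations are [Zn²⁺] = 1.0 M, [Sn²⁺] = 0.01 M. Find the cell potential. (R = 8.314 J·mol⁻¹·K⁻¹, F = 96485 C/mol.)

The Sn²⁺/Sn couple has the higher reduction potential and acts as the cathode, so E°_cell = -0.14 − (-0.76) = 0.62 V.
Balancing electrons gives n = 2; the reaction quotient is Q = [Zn²⁺]/[Sn²⁺] = 100.
E = E° − (RT/nF) ln Q = 0.62 − (8.314×310)/(2×96485) × (4.605) = 0.620 − 0.062 = 0.558 V.

0.558 V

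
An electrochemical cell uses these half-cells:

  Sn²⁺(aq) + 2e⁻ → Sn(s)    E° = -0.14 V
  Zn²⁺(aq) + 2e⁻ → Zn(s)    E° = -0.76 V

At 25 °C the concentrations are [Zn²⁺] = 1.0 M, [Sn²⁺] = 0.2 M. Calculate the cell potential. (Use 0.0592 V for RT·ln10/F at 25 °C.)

The Sn²⁺/Sn couple has the higher reduction potential and acts as the cathode, so E°_cell = -0.14 − (-0.76) = 0.62 V.
Balancing electrons gives n = 2; the reaction quotient is Q = [Zn²⁺]/[Sn²⁺] = 5.00.
At 25 °C, E = E° − (0.0592/n) log Q = 0.62 − (0.0592/2)(0.699) = 0.620 − 0.021 = 0.599 V.

0.599 V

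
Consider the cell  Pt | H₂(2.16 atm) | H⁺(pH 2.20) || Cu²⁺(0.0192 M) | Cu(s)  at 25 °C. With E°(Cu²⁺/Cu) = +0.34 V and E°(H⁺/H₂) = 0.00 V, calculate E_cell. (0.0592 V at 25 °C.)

The Cu²⁺/Cu couple is the cathode, so E°_cell = 0.34 V; n = 2.
[H⁺] = 10^(−2.20) = 0.0063 M, and Q = [H⁺]^2 / ([Cu²⁺]·P(H₂)) = 9.6 × 10^-4.
E = E° − (0.0592/2) log Q = 0.34 − (0.0592/2)(-3.018) = 0.429 V.

0.43 V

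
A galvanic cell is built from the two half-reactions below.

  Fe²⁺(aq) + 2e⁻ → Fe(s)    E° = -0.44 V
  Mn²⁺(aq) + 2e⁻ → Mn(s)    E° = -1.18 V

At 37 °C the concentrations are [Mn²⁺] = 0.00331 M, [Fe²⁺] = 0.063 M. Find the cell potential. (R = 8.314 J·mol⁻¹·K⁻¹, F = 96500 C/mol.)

0.779 V

The Fe²⁺/Fe couple has the higher reduction potential and acts as the cathode, so E°_cell = -0.44 − (-1.18) = 0.74 V.
Balancing electrons gives n = 2; the reaction quotient is Q = [Mn²⁺]/[Fe²⁺] = 0.0525.
E = E° − (RT/nF) ln Q = 0.74 − (8.314×310)/(2×96500) × (-2.946) = 0.740 + 0.039 = 0.779 V.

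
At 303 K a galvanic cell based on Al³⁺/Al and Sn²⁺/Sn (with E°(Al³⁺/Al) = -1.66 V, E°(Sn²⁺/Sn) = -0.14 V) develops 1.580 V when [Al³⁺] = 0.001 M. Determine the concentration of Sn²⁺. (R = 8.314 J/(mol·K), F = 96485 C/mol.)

0.99 M

From the Nernst equation, ln Q = nF(E° − E)/RT = 6×96485×(1.52 − 1.580)/(8.314×303) = -13.788, so Q = 1.03 × 10^-6.
With Q = [Al³⁺]^2/[Sn²⁺]^3 and the known concentrations, [Sn²⁺]^3 in the denominator gives [Sn²⁺] = 0.99 M.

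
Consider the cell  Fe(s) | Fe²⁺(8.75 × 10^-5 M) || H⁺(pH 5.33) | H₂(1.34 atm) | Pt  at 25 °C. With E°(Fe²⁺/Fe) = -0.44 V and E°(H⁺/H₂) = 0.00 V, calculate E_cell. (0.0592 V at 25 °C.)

The hydrogen couple is the cathode, so E°_cell = 0.44 V; n = 2.
[H⁺] = 10^(−5.33) = 4.7 × 10^-6 M, and Q = [Fe²⁺]·P(H₂) / [H⁺]^2 = 5.36 × 10^6.
E = E° − (0.0592/2) log Q = 0.44 − (0.0592/2)(6.729) = 0.241 V.

0.24 V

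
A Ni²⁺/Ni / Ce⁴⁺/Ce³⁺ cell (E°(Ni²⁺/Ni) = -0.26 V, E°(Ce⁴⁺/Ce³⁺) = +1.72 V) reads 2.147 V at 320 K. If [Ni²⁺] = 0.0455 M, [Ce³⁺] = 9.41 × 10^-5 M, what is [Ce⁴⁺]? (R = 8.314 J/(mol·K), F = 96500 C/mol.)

0.0086 M

From the Nernst equation, ln Q = nF(E° − E)/RT = 2×96500×(1.98 − 2.147)/(8.314×320) = -12.115, so Q = 5.48 × 10^-6.
With Q = [Ni²⁺]·[Ce³⁺]^2/[Ce⁴⁺]^2 and the known concentrations, [Ce⁴⁺]^2 in the denominator gives [Ce⁴⁺] = 0.0086 M.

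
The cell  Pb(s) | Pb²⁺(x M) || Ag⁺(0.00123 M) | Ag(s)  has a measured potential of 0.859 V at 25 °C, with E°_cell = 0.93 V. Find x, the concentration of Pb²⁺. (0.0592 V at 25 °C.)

3.8 × 10^-4 M

From the Nernst equation, log Q = n(E° − E)/0.0592 = 2(0.93 − 0.859)/0.0592 = 2.399, so Q = 250.
With Q = [Pb²⁺]/[Ag⁺]^2 and the known concentrations, [Pb²⁺] in the numerator gives [Pb²⁺] = 3.8 × 10^-4 M.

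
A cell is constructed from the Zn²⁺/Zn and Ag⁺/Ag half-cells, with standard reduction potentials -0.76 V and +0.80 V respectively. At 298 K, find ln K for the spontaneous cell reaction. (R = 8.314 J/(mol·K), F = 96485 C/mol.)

E°_cell = +0.80 − (-0.76) = 1.56 V, with n = 2 electrons transferred.
At equilibrium E = 0, so the Nernst equation gives ln K = nFE°/RT = (2)(96485)(1.56)/((8.314)(298)) = 121.50.

ln K = 121.5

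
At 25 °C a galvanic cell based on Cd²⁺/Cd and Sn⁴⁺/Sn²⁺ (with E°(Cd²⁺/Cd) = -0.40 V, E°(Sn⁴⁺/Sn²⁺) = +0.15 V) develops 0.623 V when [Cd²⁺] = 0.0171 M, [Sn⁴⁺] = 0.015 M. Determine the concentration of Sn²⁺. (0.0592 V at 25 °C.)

0.003 M

From the Nernst equation, log Q = n(E° − E)/0.0592 = 2(0.55 − 0.623)/0.0592 = -2.466, so Q = 0.00342.
With Q = [Cd²⁺]·[Sn²⁺]/[Sn⁴⁺] and the known concentrations, [Sn²⁺] in the numerator gives [Sn²⁺] = 0.003 M.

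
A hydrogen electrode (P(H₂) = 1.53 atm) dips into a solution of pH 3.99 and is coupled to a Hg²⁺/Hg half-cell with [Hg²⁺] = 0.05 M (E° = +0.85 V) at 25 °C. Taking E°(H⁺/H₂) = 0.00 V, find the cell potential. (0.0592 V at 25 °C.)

1.05 V

The Hg²⁺/Hg couple is the cathode, so E°_cell = 0.85 V; n = 2.
[H⁺] = 10^(−3.99) = 1 × 10^-4 M, and Q = [H⁺]^2 / ([Hg²⁺]·P(H₂)) = 1.37 × 10^-7.
E = E° − (0.0592/2) log Q = 0.85 − (0.0592/2)(-6.864) = 1.053 V.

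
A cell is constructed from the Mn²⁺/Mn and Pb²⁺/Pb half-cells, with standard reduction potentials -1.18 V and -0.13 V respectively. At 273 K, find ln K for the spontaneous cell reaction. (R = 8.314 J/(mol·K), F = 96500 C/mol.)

ln K = 89.3

E°_cell = -0.13 − (-1.18) = 1.05 V, with n = 2 electrons transferred.
At equilibrium E = 0, so the Nernst equation gives ln K = nFE°/RT = (2)(96500)(1.05)/((8.314)(273)) = 89.28.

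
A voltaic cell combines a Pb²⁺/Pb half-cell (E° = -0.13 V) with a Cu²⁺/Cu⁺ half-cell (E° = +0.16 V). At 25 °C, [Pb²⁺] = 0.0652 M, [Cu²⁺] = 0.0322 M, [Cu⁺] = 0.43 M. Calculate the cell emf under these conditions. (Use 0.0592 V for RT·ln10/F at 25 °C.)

The Cu²⁺/Cu⁺ couple has the higher reduction potential and acts as the cathode, so E°_cell = +0.16 − (-0.13) = 0.29 V.
Balancing electrons gives n = 2; the reaction quotient is Q = [Pb²⁺]·[Cu⁺]^2/[Cu²⁺]^2 = 11.6.
At 25 °C, E = E° − (0.0592/n) log Q = 0.29 − (0.0592/2)(1.065) = 0.290 − 0.032 = 0.258 V.

0.258 V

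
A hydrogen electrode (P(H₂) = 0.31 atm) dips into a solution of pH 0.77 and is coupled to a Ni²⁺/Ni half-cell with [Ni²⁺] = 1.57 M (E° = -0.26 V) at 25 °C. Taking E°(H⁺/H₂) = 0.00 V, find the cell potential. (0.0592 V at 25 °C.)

0.22 V

The hydrogen couple is the cathode, so E°_cell = 0.26 V; n = 2.
[H⁺] = 10^(−0.77) = 0.17 M, and Q = [Ni²⁺]·P(H₂) / [H⁺]^2 = 16.9.
E = E° − (0.0592/2) log Q = 0.26 − (0.0592/2)(1.227) = 0.224 V.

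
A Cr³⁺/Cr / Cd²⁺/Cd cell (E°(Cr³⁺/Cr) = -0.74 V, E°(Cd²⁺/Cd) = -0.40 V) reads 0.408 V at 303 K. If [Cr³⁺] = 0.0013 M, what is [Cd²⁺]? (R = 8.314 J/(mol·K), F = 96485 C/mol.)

2.2 M

From the Nernst equation, ln Q = nF(E° − E)/RT = 6×96485×(0.34 − 0.408)/(8.314×303) = -15.627, so Q = 1.63 × 10^-7.
With Q = [Cr³⁺]^2/[Cd²⁺]^3 and the known concentrations, [Cd²⁺]^3 in the denominator gives [Cd²⁺] = 2.2 M.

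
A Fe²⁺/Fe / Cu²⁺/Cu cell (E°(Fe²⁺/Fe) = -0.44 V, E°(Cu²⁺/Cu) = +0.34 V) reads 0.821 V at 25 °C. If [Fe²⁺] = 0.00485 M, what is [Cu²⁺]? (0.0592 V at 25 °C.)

From the Nernst equation, log Q = n(E° − E)/0.0592 = 2(0.78 − 0.821)/0.0592 = -1.385, so Q = 0.0412.
With Q = [Fe²⁺]/[Cu²⁺] and the known concentrations, [Cu²⁺] in the denominator gives [Cu²⁺] = 0.12 M.

0.12 M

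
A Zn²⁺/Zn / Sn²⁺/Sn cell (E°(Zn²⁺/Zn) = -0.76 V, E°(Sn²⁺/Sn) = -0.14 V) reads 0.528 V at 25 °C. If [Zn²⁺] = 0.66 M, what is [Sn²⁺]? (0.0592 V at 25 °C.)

From the Nernst equation, log Q = n(E° − E)/0.0592 = 2(0.62 − 0.528)/0.0592 = 3.108, so Q = 1280.
With Q = [Zn²⁺]/[Sn²⁺] and the known concentrations, [Sn²⁺] in the denominator gives [Sn²⁺] = 5.1 × 10^-4 M.

5.1 × 10^-4 M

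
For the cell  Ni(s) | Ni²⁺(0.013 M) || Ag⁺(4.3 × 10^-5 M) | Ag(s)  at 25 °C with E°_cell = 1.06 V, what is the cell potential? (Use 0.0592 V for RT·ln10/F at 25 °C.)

0.857 V

Balancing electrons gives n = 2; the reaction quotient is Q = [Ni²⁺]/[Ag⁺]^2 = 7.03 × 10^6.
At 25 °C, E = E° − (0.0592/n) log Q = 1.06 − (0.0592/2)(6.847) = 1.060 − 0.203 = 0.857 V.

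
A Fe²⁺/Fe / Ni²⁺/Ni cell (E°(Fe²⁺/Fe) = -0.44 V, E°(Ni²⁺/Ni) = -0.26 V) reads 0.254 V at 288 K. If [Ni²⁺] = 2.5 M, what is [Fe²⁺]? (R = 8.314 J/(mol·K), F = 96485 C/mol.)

0.0064 M

From the Nernst equation, ln Q = nF(E° − E)/RT = 2×96485×(0.18 − 0.254)/(8.314×288) = -5.964, so Q = 0.00257.
With Q = [Fe²⁺]/[Ni²⁺] and the known concentrations, [Fe²⁺] in the numerator gives [Fe²⁺] = 0.0064 M.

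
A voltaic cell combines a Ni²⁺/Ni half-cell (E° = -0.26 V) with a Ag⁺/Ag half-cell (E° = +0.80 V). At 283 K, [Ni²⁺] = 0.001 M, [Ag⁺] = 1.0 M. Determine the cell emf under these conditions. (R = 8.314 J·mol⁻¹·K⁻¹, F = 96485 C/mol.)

1.14 V

The Ag⁺/Ag couple has the higher reduction potential and acts as the cathode, so E°_cell = +0.80 − (-0.26) = 1.06 V.
Balancing electrons gives n = 2; the reaction quotient is Q = [Ni²⁺]/[Ag⁺]^2 = 0.00100.
E = E° − (RT/nF) ln Q = 1.06 − (8.314×283)/(2×96485) × (-6.908) = 1.060 + 0.084 = 1.144 V.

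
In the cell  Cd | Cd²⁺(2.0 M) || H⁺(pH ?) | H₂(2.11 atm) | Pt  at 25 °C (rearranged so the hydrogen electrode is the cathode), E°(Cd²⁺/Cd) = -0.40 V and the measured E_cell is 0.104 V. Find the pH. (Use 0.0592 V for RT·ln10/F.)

E°_cell = 0.40 V and n = 2.
log Q = n(E° − E)/0.0592 = 2×(0.40 − 0.104)/0.0592 = 10.000.
With Q = [Cd²⁺]·P(H₂) / [H⁺]^2, solving for [H⁺] gives log[H⁺] = -4.687, so pH = 4.69.

pH = 4.69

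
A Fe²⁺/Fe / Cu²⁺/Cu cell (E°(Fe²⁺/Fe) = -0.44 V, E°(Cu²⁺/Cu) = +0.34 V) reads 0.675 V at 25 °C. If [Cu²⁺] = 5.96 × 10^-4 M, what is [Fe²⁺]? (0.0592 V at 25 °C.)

2.1 M

From the Nernst equation, log Q = n(E° − E)/0.0592 = 2(0.78 − 0.675)/0.0592 = 3.547, so Q = 3530.
With Q = [Fe²⁺]/[Cu²⁺] and the known concentrations, [Fe²⁺] in the numerator gives [Fe²⁺] = 2.1 M.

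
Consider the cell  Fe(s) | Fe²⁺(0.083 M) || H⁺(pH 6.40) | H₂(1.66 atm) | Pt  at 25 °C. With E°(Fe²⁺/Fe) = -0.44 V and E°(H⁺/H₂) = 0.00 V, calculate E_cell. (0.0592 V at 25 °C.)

The hydrogen couple is the cathode, so E°_cell = 0.44 V; n = 2.
[H⁺] = 10^(−6.40) = 4 × 10^-7 M, and Q = [Fe²⁺]·P(H₂) / [H⁺]^2 = 8.69 × 10^11.
E = E° − (0.0592/2) log Q = 0.44 − (0.0592/2)(11.939) = 0.087 V.

0.087 V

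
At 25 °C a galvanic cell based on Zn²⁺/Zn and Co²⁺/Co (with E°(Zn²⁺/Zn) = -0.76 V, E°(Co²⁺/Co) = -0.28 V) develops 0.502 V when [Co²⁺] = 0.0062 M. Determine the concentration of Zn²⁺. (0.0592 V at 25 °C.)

0.0011 M

From the Nernst equation, log Q = n(E° − E)/0.0592 = 2(0.48 − 0.502)/0.0592 = -0.743, so Q = 0.181.
With Q = [Zn²⁺]/[Co²⁺] and the known concentrations, [Zn²⁺] in the numerator gives [Zn²⁺] = 0.0011 M.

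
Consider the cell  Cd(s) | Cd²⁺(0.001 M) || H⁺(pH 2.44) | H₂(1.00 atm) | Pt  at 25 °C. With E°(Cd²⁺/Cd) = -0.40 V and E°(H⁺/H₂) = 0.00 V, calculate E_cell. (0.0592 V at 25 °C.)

The hydrogen couple is the cathode, so E°_cell = 0.40 V; n = 2.
[H⁺] = 10^(−2.44) = 0.0036 M, and Q = [Cd²⁺]·P(H₂) / [H⁺]^2 = 75.9.
E = E° − (0.0592/2) log Q = 0.40 − (0.0592/2)(1.880) = 0.344 V.

0.34 V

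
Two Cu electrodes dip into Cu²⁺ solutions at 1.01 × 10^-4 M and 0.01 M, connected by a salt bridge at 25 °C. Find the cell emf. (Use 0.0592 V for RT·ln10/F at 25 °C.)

0.059 V

Both half-cells are Cu²⁺/Cu, so E°_cell = 0. The concentrated side is the cathode; the cell reaction moves Cu²⁺ from high to low concentration with n = 2.
Q = [Cu²⁺]_dilute/[Cu²⁺]_conc = 1.01 × 10^-4/0.01 = 0.0101.
E = 0 − (0.0592/2) log Q = −(0.0592/2)(-1.996) = 0.0591 V.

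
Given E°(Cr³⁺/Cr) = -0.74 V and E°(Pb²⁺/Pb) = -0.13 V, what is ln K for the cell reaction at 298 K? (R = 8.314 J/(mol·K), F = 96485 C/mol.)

E°_cell = -0.13 − (-0.74) = 0.61 V, with n = 6 electrons transferred.
At equilibrium E = 0, so the Nernst equation gives ln K = nFE°/RT = (6)(96485)(0.61)/((8.314)(298)) = 142.53.

ln K = 142.5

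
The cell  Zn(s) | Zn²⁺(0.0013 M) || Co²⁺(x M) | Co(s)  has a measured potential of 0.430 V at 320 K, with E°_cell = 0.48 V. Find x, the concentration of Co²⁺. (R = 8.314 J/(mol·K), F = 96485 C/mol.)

From the Nernst equation, ln Q = nF(E° − E)/RT = 2×96485×(0.48 − 0.430)/(8.314×320) = 3.627, so Q = 37.6.
With Q = [Zn²⁺]/[Co²⁺] and the known concentrations, [Co²⁺] in the denominator gives [Co²⁺] = 3.5 × 10^-5 M.

3.5 × 10^-5 M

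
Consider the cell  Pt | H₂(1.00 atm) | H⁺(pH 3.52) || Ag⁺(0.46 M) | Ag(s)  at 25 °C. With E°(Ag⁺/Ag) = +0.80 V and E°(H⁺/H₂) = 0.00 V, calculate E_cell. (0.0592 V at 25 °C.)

The Ag⁺/Ag couple is the cathode, so E°_cell = 0.80 V; n = 2.
[H⁺] = 10^(−3.52) = 3 × 10^-4 M, and Q = [H⁺]^2 / ([Ag⁺]^2·P(H₂)) = 4.31 × 10^-7.
E = E° − (0.0592/2) log Q = 0.80 − (0.0592/2)(-6.366) = 0.988 V.

0.99 V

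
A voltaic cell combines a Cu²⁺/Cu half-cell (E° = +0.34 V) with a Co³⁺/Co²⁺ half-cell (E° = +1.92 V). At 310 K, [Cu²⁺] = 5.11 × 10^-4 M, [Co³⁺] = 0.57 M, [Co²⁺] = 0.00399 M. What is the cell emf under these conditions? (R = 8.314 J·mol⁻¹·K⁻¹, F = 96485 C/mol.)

1.81 V

The Co³⁺/Co²⁺ couple has the higher reduction potential and acts as the cathode, so E°_cell = +1.92 − (+0.34) = 1.58 V.
Balancing electrons gives n = 2; the reaction quotient is Q = [Cu²⁺]·[Co²⁺]^2/[Co³⁺]^2 = 2.5 × 10^-8.
E = E° − (RT/nF) ln Q = 1.58 − (8.314×310)/(2×96485) × (-17.503) = 1.580 + 0.234 = 1.814 V.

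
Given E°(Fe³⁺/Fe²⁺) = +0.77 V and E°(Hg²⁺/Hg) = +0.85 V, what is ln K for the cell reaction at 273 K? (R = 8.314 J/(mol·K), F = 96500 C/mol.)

E°_cell = +0.85 − (+0.77) = 0.08 V, with n = 2 electrons transferred.
At equilibrium E = 0, so the Nernst equation gives ln K = nFE°/RT = (2)(96500)(0.08)/((8.314)(273)) = 6.80.

ln K = 6.8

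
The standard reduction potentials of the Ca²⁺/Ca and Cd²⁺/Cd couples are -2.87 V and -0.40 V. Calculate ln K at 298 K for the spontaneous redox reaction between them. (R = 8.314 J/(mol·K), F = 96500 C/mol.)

ln K = 192.4

E°_cell = -0.40 − (-2.87) = 2.47 V, with n = 2 electrons transferred.
At equilibrium E = 0, so the Nernst equation gives ln K = nFE°/RT = (2)(96500)(2.47)/((8.314)(298)) = 192.41.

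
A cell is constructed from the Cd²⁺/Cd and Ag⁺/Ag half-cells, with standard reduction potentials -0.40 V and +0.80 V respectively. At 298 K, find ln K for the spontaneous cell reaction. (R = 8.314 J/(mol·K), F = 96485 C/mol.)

ln K = 93.5

E°_cell = +0.80 − (-0.40) = 1.20 V, with n = 2 electrons transferred.
At equilibrium E = 0, so the Nernst equation gives ln K = nFE°/RT = (2)(96485)(1.20)/((8.314)(298)) = 93.46.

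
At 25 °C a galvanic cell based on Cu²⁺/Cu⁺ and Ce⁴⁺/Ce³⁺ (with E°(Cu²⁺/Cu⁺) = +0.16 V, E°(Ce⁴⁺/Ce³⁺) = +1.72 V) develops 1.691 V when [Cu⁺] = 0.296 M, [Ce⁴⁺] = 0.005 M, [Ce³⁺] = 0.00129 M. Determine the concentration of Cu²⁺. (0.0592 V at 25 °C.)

From the Nernst equation, log Q = n(E° − E)/0.0592 = 1(1.56 − 1.691)/0.0592 = -2.213, so Q = 0.00613.
With Q = [Cu²⁺]·[Ce³⁺]/([Cu⁺]·[Ce⁴⁺]) and the known concentrations, [Cu²⁺] in the numerator gives [Cu²⁺] = 0.007 M.

0.007 M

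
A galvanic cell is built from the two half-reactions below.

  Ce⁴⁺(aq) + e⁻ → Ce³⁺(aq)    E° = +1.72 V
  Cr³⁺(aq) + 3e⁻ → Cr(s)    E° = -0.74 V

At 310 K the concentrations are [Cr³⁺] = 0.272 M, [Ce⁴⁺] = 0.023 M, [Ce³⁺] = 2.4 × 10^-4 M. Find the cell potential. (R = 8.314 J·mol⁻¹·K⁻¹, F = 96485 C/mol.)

2.59 V

The Ce⁴⁺/Ce³⁺ couple has the higher reduction potential and acts as the cathode, so E°_cell = +1.72 − (-0.74) = 2.46 V.
Balancing electrons gives n = 3; the reaction quotient is Q = [Cr³⁺]·[Ce³⁺]^3/[Ce⁴⁺]^3 = 3.09 × 10^-7.
E = E° − (RT/nF) ln Q = 2.46 − (8.314×310)/(3×96485) × (-14.990) = 2.460 + 0.133 = 2.593 V.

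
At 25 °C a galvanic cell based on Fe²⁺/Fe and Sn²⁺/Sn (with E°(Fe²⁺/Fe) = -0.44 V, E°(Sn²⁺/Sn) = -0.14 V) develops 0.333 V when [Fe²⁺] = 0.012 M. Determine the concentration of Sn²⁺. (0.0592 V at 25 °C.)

From the Nernst equation, log Q = n(E° − E)/0.0592 = 2(0.30 − 0.333)/0.0592 = -1.115, so Q = 0.0768.
With Q = [Fe²⁺]/[Sn²⁺] and the known concentrations, [Sn²⁺] in the denominator gives [Sn²⁺] = 0.16 M.

0.16 M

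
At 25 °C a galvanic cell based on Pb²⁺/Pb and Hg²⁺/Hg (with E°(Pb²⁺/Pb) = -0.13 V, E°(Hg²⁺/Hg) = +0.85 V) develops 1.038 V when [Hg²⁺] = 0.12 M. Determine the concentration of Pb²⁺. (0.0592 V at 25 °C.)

From the Nernst equation, log Q = n(E° − E)/0.0592 = 2(0.98 − 1.038)/0.0592 = -1.959, so Q = 0.0110.
With Q = [Pb²⁺]/[Hg²⁺] and the known concentrations, [Pb²⁺] in the numerator gives [Pb²⁺] = 0.0013 M.

0.0013 M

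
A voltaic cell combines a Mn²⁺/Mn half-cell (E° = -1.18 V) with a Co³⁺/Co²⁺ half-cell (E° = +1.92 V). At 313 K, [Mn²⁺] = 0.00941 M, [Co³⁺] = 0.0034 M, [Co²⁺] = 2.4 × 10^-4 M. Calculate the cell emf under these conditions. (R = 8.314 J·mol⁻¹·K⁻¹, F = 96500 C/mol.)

3.23 V

The Co³⁺/Co²⁺ couple has the higher reduction potential and acts as the cathode, so E°_cell = +1.92 − (-1.18) = 3.10 V.
Balancing electrons gives n = 2; the reaction quotient is Q = [Mn²⁺]·[Co²⁺]^2/[Co³⁺]^2 = 4.69 × 10^-5.
E = E° − (RT/nF) ln Q = 3.10 − (8.314×313)/(2×96500) × (-9.968) = 3.100 + 0.134 = 3.234 V.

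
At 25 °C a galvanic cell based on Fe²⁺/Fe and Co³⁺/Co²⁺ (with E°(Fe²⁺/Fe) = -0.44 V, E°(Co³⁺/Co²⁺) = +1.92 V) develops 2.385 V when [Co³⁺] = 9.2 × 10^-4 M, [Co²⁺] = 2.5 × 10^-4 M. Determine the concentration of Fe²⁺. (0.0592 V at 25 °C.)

1.9 M

From the Nernst equation, log Q = n(E° − E)/0.0592 = 2(2.36 − 2.385)/0.0592 = -0.845, so Q = 0.143.
With Q = [Fe²⁺]·[Co²⁺]^2/[Co³⁺]^2 and the known concentrations, [Fe²⁺] in the numerator gives [Fe²⁺] = 1.9 M.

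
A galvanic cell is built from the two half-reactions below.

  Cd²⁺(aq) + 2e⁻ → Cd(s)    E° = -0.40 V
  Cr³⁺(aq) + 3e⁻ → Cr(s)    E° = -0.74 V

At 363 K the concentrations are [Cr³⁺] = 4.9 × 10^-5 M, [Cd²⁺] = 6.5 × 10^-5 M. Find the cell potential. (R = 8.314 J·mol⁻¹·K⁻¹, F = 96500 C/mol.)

The Cd²⁺/Cd couple has the higher reduction potential and acts as the cathode, so E°_cell = -0.40 − (-0.74) = 0.34 V.
Balancing electrons gives n = 6; the reaction quotient is Q = [Cr³⁺]^2/[Cd²⁺]^3 = 8740.
E = E° − (RT/nF) ln Q = 0.34 − (8.314×363)/(6×96500) × (9.076) = 0.340 − 0.047 = 0.293 V.

0.293 V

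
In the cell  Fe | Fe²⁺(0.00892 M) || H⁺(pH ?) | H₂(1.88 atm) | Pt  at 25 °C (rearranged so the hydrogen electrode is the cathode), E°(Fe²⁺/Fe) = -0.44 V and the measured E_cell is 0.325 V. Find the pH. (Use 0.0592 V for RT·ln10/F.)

E°_cell = 0.44 V and n = 2.
log Q = n(E° − E)/0.0592 = 2×(0.44 − 0.325)/0.0592 = 3.885.
With Q = [Fe²⁺]·P(H₂) / [H⁺]^2, solving for [H⁺] gives log[H⁺] = -2.830, so pH = 2.83.

pH = 2.83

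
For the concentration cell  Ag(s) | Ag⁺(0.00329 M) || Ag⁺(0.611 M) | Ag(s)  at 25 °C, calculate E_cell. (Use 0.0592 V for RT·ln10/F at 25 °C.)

Both half-cells are Ag⁺/Ag, so E°_cell = 0. The concentrated side is the cathode; the cell reaction moves Ag⁺ from high to low concentration with n = 1.
Q = [Ag⁺]_dilute/[Ag⁺]_conc = 0.00329/0.611 = 0.00538.
E = 0 − (0.0592/1) log Q = −(0.0592/1)(-2.269) = 0.1343 V.

0.13 V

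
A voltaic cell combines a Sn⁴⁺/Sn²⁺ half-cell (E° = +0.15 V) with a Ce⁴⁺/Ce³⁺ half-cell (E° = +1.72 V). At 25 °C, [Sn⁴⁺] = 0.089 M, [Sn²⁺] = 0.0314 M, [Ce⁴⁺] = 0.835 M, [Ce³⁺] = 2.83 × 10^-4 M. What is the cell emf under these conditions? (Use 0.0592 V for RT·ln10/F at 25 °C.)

1.76 V

The Ce⁴⁺/Ce³⁺ couple has the higher reduction potential and acts as the cathode, so E°_cell = +1.72 − (+0.15) = 1.57 V.
Balancing electrons gives n = 2; the reaction quotient is Q = [Sn⁴⁺]·[Ce³⁺]^2/([Sn²⁺]·[Ce⁴⁺]^2) = 3.26 × 10^-7.
At 25 °C, E = E° − (0.0592/n) log Q = 1.57 − (0.0592/2)(-6.487) = 1.570 + 0.192 = 1.762 V.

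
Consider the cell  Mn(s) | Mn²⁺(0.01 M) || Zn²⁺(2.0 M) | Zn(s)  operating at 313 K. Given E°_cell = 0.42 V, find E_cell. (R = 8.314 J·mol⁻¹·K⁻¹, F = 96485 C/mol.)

Balancing electrons gives n = 2; the reaction quotient is Q = [Mn²⁺]/[Zn²⁺] = 0.00500.
E = E° − (RT/nF) ln Q = 0.42 − (8.314×313)/(2×96485) × (-5.298) = 0.420 + 0.071 = 0.491 V.

0.491 V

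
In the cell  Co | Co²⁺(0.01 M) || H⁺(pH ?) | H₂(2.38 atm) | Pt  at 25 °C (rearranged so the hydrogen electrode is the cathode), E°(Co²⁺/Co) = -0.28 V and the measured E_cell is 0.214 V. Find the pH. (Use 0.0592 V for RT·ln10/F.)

pH = 1.93

E°_cell = 0.28 V and n = 2.
log Q = n(E° − E)/0.0592 = 2×(0.28 − 0.214)/0.0592 = 2.230.
With Q = [Co²⁺]·P(H₂) / [H⁺]^2, solving for [H⁺] gives log[H⁺] = -1.927, so pH = 1.93.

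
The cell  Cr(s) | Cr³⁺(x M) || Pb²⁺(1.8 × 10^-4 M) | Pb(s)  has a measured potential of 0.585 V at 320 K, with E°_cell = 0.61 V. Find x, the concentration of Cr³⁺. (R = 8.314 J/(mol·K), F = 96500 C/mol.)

3.7 × 10^-5 M

From the Nernst equation, ln Q = nF(E° − E)/RT = 6×96500×(0.61 − 0.585)/(8.314×320) = 5.441, so Q = 231.
With Q = [Cr³⁺]^2/[Pb²⁺]^3 and the known concentrations, [Cr³⁺]^2 in the numerator gives [Cr³⁺] = 3.7 × 10^-5 M.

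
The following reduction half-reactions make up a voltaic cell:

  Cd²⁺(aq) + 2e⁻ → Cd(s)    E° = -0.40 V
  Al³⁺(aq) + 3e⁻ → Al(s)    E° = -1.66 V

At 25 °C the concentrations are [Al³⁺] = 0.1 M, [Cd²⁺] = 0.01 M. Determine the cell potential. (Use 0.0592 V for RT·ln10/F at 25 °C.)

1.22 V

The Cd²⁺/Cd couple has the higher reduction potential and acts as the cathode, so E°_cell = -0.40 − (-1.66) = 1.26 V.
Balancing electrons gives n = 6; the reaction quotient is Q = [Al³⁺]^2/[Cd²⁺]^3 = 1 × 10^4.
At 25 °C, E = E° − (0.0592/n) log Q = 1.26 − (0.0592/6)(4.000) = 1.260 − 0.039 = 1.221 V.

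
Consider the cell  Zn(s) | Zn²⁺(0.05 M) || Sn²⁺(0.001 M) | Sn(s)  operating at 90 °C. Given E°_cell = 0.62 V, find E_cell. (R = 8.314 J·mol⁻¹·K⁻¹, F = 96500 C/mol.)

Balancing electrons gives n = 2; the reaction quotient is Q = [Zn²⁺]/[Sn²⁺] = 50.0.
E = E° − (RT/nF) ln Q = 0.62 − (8.314×363)/(2×96500) × (3.912) = 0.620 − 0.061 = 0.559 V.

0.559 V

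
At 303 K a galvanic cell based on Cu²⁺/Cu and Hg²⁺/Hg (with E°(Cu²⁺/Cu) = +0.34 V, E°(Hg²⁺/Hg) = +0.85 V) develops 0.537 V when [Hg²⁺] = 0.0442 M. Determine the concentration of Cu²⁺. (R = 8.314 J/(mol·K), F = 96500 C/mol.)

0.0056 M

From the Nernst equation, ln Q = nF(E° − E)/RT = 2×96500×(0.51 − 0.537)/(8.314×303) = -2.069, so Q = 0.126.
With Q = [Cu²⁺]/[Hg²⁺] and the known concentrations, [Cu²⁺] in the numerator gives [Cu²⁺] = 0.0056 M.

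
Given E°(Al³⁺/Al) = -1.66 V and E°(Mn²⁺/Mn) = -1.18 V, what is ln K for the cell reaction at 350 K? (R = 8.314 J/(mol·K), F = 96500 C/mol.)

ln K = 95.5

E°_cell = -1.18 − (-1.66) = 0.48 V, with n = 6 electrons transferred.
At equilibrium E = 0, so the Nernst equation gives ln K = nFE°/RT = (6)(96500)(0.48)/((8.314)(350)) = 95.51.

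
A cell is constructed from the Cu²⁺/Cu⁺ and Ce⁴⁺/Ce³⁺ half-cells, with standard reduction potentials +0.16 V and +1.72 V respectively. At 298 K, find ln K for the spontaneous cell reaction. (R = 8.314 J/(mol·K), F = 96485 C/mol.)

E°_cell = +1.72 − (+0.16) = 1.56 V, with n = 1 electron transferred.
At equilibrium E = 0, so the Nernst equation gives ln K = nFE°/RT = (1)(96485)(1.56)/((8.314)(298)) = 60.75.

ln K = 60.8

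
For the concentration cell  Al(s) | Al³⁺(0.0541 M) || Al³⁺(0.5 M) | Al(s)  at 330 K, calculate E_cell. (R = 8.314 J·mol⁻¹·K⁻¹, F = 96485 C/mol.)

0.021 V

Both half-cells are Al³⁺/Al, so E°_cell = 0. The concentrated side is the cathode; the cell reaction moves Al³⁺ from high to low concentration with n = 3.
Q = [Al³⁺]_dilute/[Al³⁺]_conc = 0.0541/0.5 = 0.108.
E = 0 − (RT/nF) ln Q = −((8.314×330)/(3×96485))(-2.224) = 0.0211 V.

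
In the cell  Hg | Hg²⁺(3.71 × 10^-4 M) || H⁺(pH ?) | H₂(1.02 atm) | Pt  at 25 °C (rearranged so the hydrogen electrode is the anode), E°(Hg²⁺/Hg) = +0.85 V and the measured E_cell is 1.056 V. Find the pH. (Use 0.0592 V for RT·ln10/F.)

E°_cell = 0.85 V and n = 2.
log Q = n(E° − E)/0.0592 = 2×(0.85 − 1.056)/0.0592 = -6.959.
With Q = [H⁺]^2 / ([Hg²⁺]·P(H₂)), solving for [H⁺] gives log[H⁺] = -5.191, so pH = 5.19.

pH = 5.19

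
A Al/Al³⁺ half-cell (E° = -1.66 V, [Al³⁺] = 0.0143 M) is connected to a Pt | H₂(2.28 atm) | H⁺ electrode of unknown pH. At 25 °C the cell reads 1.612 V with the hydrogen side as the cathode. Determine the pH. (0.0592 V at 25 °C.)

E°_cell = 1.66 V and n = 6.
log Q = n(E° − E)/0.0592 = 6×(1.66 − 1.612)/0.0592 = 4.865.
With Q = [Al³⁺]^2·P(H₂)^3 / [H⁺]^6, solving for [H⁺] gives log[H⁺] = -1.247, so pH = 1.25.

pH = 1.25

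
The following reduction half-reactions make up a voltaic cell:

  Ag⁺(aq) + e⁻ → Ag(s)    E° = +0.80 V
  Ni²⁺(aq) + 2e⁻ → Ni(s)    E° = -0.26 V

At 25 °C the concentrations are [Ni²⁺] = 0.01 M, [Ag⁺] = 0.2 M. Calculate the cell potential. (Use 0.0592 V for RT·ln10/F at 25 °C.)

The Ag⁺/Ag couple has the higher reduction potential and acts as the cathode, so E°_cell = +0.80 − (-0.26) = 1.06 V.
Balancing electrons gives n = 2; the reaction quotient is Q = [Ni²⁺]/[Ag⁺]^2 = 0.250.
At 25 °C, E = E° − (0.0592/n) log Q = 1.06 − (0.0592/2)(-0.602) = 1.060 + 0.018 = 1.078 V.

1.08 V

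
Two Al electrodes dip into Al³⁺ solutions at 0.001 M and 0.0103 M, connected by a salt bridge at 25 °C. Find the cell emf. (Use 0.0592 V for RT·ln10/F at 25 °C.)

0.020 V

Both half-cells are Al³⁺/Al, so E°_cell = 0. The concentrated side is the cathode; the cell reaction moves Al³⁺ from high to low concentration with n = 3.
Q = [Al³⁺]_dilute/[Al³⁺]_conc = 0.001/0.0103 = 0.0971.
E = 0 − (0.0592/3) log Q = −(0.0592/3)(-1.013) = 0.0200 V.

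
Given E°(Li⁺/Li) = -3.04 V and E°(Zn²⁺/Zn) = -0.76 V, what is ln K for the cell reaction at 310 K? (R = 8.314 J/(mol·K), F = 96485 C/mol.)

E°_cell = -0.76 − (-3.04) = 2.28 V, with n = 2 electrons transferred.
At equilibrium E = 0, so the Nernst equation gives ln K = nFE°/RT = (2)(96485)(2.28)/((8.314)(310)) = 170.71.

ln K = 170.7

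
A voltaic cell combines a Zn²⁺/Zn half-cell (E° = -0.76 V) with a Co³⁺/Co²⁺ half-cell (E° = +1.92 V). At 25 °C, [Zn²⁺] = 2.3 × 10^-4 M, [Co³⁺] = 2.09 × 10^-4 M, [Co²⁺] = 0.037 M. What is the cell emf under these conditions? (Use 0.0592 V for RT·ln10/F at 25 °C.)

2.65 V

The Co³⁺/Co²⁺ couple has the higher reduction potential and acts as the cathode, so E°_cell = +1.92 − (-0.76) = 2.68 V.
Balancing electrons gives n = 2; the reaction quotient is Q = [Zn²⁺]·[Co²⁺]^2/[Co³⁺]^2 = 7.21.
At 25 °C, E = E° − (0.0592/n) log Q = 2.68 − (0.0592/2)(0.858) = 2.680 − 0.025 = 2.655 V.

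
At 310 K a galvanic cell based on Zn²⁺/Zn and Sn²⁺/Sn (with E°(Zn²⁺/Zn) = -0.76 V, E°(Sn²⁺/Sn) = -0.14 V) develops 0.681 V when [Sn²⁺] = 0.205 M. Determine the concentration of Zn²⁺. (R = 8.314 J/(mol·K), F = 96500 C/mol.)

0.0021 M

From the Nernst equation, ln Q = nF(E° − E)/RT = 2×96500×(0.62 − 0.681)/(8.314×310) = -4.568, so Q = 0.0104.
With Q = [Zn²⁺]/[Sn²⁺] and the known concentrations, [Zn²⁺] in the numerator gives [Zn²⁺] = 0.0021 M.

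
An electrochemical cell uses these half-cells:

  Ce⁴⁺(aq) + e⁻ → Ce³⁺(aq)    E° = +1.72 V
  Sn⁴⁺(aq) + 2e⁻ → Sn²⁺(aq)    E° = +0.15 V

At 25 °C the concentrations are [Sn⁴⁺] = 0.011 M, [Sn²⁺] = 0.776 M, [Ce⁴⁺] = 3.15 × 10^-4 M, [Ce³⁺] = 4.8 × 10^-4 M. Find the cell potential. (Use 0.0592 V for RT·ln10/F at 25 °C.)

The Ce⁴⁺/Ce³⁺ couple has the higher reduction potential and acts as the cathode, so E°_cell = +1.72 − (+0.15) = 1.57 V.
Balancing electrons gives n = 2; the reaction quotient is Q = [Sn⁴⁺]·[Ce³⁺]^2/([Sn²⁺]·[Ce⁴⁺]^2) = 0.0329.
At 25 °C, E = E° − (0.0592/n) log Q = 1.57 − (0.0592/2)(-1.483) = 1.570 + 0.044 = 1.614 V.

1.61 V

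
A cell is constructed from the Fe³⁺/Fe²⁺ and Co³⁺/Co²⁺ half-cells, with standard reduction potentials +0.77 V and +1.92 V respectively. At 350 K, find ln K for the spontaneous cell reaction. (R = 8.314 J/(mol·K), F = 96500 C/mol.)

E°_cell = +1.92 − (+0.77) = 1.15 V, with n = 1 electron transferred.
At equilibrium E = 0, so the Nernst equation gives ln K = nFE°/RT = (1)(96500)(1.15)/((8.314)(350)) = 38.14.

ln K = 38.1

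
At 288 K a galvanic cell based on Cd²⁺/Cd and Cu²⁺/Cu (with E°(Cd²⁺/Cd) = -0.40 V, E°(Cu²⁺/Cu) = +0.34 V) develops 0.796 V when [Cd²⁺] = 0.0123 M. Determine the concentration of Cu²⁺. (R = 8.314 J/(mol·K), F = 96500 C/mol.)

1.1 M

From the Nernst equation, ln Q = nF(E° − E)/RT = 2×96500×(0.74 − 0.796)/(8.314×288) = -4.514, so Q = 0.0110.
With Q = [Cd²⁺]/[Cu²⁺] and the known concentrations, [Cu²⁺] in the denominator gives [Cu²⁺] = 1.1 M.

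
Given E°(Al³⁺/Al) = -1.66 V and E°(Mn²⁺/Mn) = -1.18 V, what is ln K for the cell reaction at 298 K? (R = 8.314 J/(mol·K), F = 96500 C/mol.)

E°_cell = -1.18 − (-1.66) = 0.48 V, with n = 6 electrons transferred.
At equilibrium E = 0, so the Nernst equation gives ln K = nFE°/RT = (6)(96500)(0.48)/((8.314)(298)) = 112.17.

ln K = 112.2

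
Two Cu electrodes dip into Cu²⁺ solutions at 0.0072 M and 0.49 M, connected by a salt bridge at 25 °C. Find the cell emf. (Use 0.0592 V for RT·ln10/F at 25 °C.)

Both half-cells are Cu²⁺/Cu, so E°_cell = 0. The concentrated side is the cathode; the cell reaction moves Cu²⁺ from high to low concentration with n = 2.
Q = [Cu²⁺]_dilute/[Cu²⁺]_conc = 0.0072/0.49 = 0.0147.
E = 0 − (0.0592/2) log Q = −(0.0592/2)(-1.833) = 0.0543 V.

0.054 V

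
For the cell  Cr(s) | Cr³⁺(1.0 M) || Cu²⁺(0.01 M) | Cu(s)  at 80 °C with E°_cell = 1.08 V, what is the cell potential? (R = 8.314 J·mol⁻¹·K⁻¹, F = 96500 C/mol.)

Balancing electrons gives n = 6; the reaction quotient is Q = [Cr³⁺]^2/[Cu²⁺]^3 = 1 × 10^6.
E = E° − (RT/nF) ln Q = 1.08 − (8.314×353)/(6×96500) × (13.816) = 1.080 − 0.070 = 1.010 V.

1.01 V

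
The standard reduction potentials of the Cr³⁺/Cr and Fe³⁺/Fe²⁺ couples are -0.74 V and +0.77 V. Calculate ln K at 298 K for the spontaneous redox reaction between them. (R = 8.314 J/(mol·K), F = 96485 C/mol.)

ln K = 176.4

E°_cell = +0.77 − (-0.74) = 1.51 V, with n = 3 electrons transferred.
At equilibrium E = 0, so the Nernst equation gives ln K = nFE°/RT = (3)(96485)(1.51)/((8.314)(298)) = 176.41.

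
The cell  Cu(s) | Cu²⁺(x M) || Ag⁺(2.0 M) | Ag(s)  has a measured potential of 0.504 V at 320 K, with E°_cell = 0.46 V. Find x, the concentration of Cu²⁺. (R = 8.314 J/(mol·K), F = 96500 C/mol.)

0.16 M

From the Nernst equation, ln Q = nF(E° − E)/RT = 2×96500×(0.46 − 0.504)/(8.314×320) = -3.192, so Q = 0.0411.
With Q = [Cu²⁺]/[Ag⁺]^2 and the known concentrations, [Cu²⁺] in the numerator gives [Cu²⁺] = 0.16 M.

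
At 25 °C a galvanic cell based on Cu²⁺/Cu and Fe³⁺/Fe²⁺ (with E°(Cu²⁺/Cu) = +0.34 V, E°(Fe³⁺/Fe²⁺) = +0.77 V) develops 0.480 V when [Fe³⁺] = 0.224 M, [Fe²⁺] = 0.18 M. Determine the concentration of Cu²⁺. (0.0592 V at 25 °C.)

From the Nernst equation, log Q = n(E° − E)/0.0592 = 2(0.43 − 0.480)/0.0592 = -1.689, so Q = 0.0205.
With Q = [Cu²⁺]·[Fe²⁺]^2/[Fe³⁺]^2 and the known concentrations, [Cu²⁺] in the numerator gives [Cu²⁺] = 0.032 M.

0.032 M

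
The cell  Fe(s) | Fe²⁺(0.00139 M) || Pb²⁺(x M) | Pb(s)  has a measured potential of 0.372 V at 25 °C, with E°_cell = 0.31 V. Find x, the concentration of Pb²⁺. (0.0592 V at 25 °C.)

From the Nernst equation, log Q = n(E° − E)/0.0592 = 2(0.31 − 0.372)/0.0592 = -2.095, so Q = 0.00804.
With Q = [Fe²⁺]/[Pb²⁺] and the known concentrations, [Pb²⁺] in the denominator gives [Pb²⁺] = 0.17 M.

0.17 M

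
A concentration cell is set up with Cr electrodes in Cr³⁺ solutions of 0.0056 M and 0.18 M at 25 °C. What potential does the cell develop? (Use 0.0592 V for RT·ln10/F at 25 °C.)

Both half-cells are Cr³⁺/Cr, so E°_cell = 0. The concentrated side is the cathode; the cell reaction moves Cr³⁺ from high to low concentration with n = 3.
Q = [Cr³⁺]_dilute/[Cr³⁺]_conc = 0.0056/0.18 = 0.0311.
E = 0 − (0.0592/3) log Q = −(0.0592/3)(-1.507) = 0.0297 V.

0.030 V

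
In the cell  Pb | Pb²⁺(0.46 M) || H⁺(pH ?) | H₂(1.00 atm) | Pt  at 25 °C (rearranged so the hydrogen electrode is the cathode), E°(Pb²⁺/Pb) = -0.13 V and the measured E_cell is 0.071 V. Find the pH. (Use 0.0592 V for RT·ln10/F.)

E°_cell = 0.13 V and n = 2.
log Q = n(E° − E)/0.0592 = 2×(0.13 − 0.071)/0.0592 = 1.993.
With Q = [Pb²⁺]·P(H₂) / [H⁺]^2, solving for [H⁺] gives log[H⁺] = -1.165, so pH = 1.17.

pH = 1.17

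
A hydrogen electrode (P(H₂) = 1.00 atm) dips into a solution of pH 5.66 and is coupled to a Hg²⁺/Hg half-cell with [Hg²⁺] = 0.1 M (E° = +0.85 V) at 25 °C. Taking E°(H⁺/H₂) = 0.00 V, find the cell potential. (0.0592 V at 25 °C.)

The Hg²⁺/Hg couple is the cathode, so E°_cell = 0.85 V; n = 2.
[H⁺] = 10^(−5.66) = 2.2 × 10^-6 M, and Q = [H⁺]^2 / ([Hg²⁺]·P(H₂)) = 4.79 × 10^-11.
E = E° − (0.0592/2) log Q = 0.85 − (0.0592/2)(-10.320) = 1.155 V.

1.16 V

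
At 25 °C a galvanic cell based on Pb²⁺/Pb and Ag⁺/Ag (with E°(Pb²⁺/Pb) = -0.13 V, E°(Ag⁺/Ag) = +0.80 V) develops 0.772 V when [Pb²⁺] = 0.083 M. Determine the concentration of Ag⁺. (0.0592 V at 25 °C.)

From the Nernst equation, log Q = n(E° − E)/0.0592 = 2(0.93 − 0.772)/0.0592 = 5.338, so Q = 2.18 × 10^5.
With Q = [Pb²⁺]/[Ag⁺]^2 and the known concentrations, [Ag⁺]^2 in the denominator gives [Ag⁺] = 6.2 × 10^-4 M.

6.2 × 10^-4 M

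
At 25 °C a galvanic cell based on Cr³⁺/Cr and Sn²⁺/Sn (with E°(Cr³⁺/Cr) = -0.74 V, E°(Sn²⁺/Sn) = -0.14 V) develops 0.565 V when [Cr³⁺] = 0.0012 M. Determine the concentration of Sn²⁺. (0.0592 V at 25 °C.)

7.4 × 10^-4 M

From the Nernst equation, log Q = n(E° − E)/0.0592 = 6(0.60 − 0.565)/0.0592 = 3.547, so Q = 3530.
With Q = [Cr³⁺]^2/[Sn²⁺]^3 and the known concentrations, [Sn²⁺]^3 in the denominator gives [Sn²⁺] = 7.4 × 10^-4 M.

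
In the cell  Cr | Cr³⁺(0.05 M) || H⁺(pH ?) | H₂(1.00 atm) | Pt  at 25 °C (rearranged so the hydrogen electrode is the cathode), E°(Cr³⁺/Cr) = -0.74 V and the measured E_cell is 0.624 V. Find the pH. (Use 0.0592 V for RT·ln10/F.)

pH = 2.39

E°_cell = 0.74 V and n = 6.
log Q = n(E° − E)/0.0592 = 6×(0.74 − 0.624)/0.0592 = 11.757.
With Q = [Cr³⁺]^2·P(H₂)^3 / [H⁺]^6, solving for [H⁺] gives log[H⁺] = -2.393, so pH = 2.39.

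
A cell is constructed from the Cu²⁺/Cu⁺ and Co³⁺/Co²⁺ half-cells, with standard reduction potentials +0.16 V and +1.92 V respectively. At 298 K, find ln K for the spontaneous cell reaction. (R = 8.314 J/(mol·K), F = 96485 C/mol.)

ln K = 68.5

E°_cell = +1.92 − (+0.16) = 1.76 V, with n = 1 electron transferred.
At equilibrium E = 0, so the Nernst equation gives ln K = nFE°/RT = (1)(96485)(1.76)/((8.314)(298)) = 68.54.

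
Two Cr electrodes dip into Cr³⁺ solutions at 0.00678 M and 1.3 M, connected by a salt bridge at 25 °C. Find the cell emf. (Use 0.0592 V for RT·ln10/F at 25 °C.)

Both half-cells are Cr³⁺/Cr, so E°_cell = 0. The concentrated side is the cathode; the cell reaction moves Cr³⁺ from high to low concentration with n = 3.
Q = [Cr³⁺]_dilute/[Cr³⁺]_conc = 0.00678/1.3 = 0.00522.
E = 0 − (0.0592/3) log Q = −(0.0592/3)(-2.283) = 0.0451 V.

0.045 V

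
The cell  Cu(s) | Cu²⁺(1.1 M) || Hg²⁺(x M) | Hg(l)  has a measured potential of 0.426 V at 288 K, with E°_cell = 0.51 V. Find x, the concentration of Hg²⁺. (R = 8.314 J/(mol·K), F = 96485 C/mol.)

From the Nernst equation, ln Q = nF(E° − E)/RT = 2×96485×(0.51 − 0.426)/(8.314×288) = 6.770, so Q = 871.
With Q = [Cu²⁺]/[Hg²⁺] and the known concentrations, [Hg²⁺] in the denominator gives [Hg²⁺] = 0.0013 M.

0.0013 M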